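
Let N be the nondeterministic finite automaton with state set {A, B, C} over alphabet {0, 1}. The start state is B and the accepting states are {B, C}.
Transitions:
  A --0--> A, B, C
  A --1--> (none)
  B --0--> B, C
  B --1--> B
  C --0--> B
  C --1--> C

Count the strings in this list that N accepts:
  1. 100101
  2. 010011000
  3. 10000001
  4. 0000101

100101: accepted
010011000: accepted
10000001: accepted
0000101: accepted

4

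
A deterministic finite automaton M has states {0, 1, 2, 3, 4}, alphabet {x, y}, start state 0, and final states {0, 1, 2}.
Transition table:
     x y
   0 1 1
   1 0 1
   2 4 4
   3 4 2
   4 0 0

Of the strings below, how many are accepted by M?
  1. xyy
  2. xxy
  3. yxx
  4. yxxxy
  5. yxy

5

xyy: accepted
xxy: accepted
yxx: accepted
yxxxy: accepted
yxy: accepted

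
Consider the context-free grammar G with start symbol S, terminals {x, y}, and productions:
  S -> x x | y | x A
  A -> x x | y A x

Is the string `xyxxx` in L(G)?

yes

S ⇒ xA ⇒ xyAx ⇒ xyxxx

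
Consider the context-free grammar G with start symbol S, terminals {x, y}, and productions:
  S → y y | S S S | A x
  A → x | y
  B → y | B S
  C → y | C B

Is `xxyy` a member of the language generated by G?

no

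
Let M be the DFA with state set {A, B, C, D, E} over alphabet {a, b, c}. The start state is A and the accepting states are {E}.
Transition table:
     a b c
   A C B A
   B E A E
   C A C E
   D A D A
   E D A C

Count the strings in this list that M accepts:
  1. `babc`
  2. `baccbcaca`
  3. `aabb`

0

`babc`: rejected
`baccbcaca`: rejected
`aabb`: rejected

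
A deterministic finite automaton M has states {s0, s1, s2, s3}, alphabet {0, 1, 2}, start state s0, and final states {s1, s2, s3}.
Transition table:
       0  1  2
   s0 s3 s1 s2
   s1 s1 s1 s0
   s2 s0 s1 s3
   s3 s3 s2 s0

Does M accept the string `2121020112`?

s0 --2--> s2
s2 --1--> s1
s1 --2--> s0
s0 --1--> s1
s1 --0--> s1
s1 --2--> s0
s0 --0--> s3
s3 --1--> s2
s2 --1--> s1
s1 --2--> s0
End in state s0, which is not an accepting state.

rejected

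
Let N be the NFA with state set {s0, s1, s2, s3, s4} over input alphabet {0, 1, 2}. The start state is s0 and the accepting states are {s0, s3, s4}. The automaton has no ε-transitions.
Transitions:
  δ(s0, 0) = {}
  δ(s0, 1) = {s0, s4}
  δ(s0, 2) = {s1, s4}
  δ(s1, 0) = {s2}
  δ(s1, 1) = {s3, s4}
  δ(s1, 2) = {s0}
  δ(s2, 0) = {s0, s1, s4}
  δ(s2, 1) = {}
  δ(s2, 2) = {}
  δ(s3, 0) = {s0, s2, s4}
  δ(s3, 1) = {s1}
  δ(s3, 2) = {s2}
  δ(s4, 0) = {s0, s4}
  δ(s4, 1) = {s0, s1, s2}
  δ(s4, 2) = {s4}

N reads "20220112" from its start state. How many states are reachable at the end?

Start: {s0}
read 2: {s1, s4}
read 0: {s0, s2, s4}
read 2: {s1, s4}
read 2: {s0, s4}
read 0: {s0, s4}
read 1: {s0, s1, s2, s4}
read 1: {s0, s1, s2, s3, s4}
read 2: {s0, s1, s2, s4}
Final reachable set {s0, s1, s2, s4} has 4 states.

4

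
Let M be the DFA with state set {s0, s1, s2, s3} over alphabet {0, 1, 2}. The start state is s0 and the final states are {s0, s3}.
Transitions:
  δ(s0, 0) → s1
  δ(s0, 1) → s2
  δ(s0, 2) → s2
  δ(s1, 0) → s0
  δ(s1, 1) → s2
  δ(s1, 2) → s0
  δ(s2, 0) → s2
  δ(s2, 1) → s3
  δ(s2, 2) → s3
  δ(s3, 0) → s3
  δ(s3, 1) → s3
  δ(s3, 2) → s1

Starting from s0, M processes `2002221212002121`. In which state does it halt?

s3

s0 --2--> s2
s2 --0--> s2
s2 --0--> s2
s2 --2--> s3
s3 --2--> s1
s1 --2--> s0
s0 --1--> s2
s2 --2--> s3
s3 --1--> s3
s3 --2--> s1
s1 --0--> s0
s0 --0--> s1
s1 --2--> s0
s0 --1--> s2
s2 --2--> s3
s3 --1--> s3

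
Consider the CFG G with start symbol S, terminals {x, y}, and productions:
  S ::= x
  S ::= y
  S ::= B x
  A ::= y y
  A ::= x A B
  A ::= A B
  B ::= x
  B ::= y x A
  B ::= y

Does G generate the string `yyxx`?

no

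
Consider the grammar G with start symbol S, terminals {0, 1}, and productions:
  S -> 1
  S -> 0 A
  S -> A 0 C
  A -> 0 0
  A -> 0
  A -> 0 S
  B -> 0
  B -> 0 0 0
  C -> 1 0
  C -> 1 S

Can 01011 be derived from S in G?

yes

S ⇒ A0C ⇒ 0S0C ⇒ 010C ⇒ 0101S ⇒ 01011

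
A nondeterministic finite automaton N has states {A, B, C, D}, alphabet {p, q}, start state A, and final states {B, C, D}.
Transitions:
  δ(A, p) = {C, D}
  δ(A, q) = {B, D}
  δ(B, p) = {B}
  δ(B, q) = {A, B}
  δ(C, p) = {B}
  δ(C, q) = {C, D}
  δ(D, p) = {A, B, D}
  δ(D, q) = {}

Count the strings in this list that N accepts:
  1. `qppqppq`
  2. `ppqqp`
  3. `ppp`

3

`qppqppq`: accepted
`ppqqp`: accepted
`ppp`: accepted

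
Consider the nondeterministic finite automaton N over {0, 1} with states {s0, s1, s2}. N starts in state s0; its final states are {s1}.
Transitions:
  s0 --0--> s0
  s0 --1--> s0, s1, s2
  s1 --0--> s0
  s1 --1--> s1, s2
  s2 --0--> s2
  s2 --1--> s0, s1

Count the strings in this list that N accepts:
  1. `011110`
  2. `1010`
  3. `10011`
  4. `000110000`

`011110`: rejected
`1010`: rejected
`10011`: accepted
`000110000`: rejected

1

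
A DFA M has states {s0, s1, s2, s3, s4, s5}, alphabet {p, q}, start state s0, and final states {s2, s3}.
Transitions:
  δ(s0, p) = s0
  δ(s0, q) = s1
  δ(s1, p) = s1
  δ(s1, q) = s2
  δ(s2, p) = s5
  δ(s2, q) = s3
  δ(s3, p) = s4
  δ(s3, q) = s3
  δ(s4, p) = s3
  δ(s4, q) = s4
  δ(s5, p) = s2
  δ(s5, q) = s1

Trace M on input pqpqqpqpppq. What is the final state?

s3

s0 --p--> s0
s0 --q--> s1
s1 --p--> s1
s1 --q--> s2
s2 --q--> s3
s3 --p--> s4
s4 --q--> s4
s4 --p--> s3
s3 --p--> s4
s4 --p--> s3
s3 --q--> s3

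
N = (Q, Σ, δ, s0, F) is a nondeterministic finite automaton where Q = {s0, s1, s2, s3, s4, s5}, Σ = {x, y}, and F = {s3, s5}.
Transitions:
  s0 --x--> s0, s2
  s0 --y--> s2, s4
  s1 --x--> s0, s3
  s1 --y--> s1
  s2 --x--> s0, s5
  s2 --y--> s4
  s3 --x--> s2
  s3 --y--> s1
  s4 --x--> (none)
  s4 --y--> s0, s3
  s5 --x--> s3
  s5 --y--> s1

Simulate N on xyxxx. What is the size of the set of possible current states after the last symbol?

Start: {s0}
read x: {s0, s2}
read y: {s2, s4}
read x: {s0, s5}
read x: {s0, s2, s3}
read x: {s0, s2, s5}
Final reachable set {s0, s2, s5} has 3 states.

3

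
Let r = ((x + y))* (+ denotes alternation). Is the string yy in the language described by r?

yes

Split into 2 pieces y · y; each matches (x+y).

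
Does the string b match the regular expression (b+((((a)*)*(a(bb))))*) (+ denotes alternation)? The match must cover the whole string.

The left alternative b matches b.

yes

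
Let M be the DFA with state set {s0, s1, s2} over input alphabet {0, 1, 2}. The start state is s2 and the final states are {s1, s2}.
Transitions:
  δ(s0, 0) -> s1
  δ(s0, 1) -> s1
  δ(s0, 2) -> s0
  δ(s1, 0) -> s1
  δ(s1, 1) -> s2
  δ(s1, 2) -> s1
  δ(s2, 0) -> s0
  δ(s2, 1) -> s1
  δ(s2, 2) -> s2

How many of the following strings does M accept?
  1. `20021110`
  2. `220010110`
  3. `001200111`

`20021110`: rejected
`220010110`: rejected
`001200111`: accepted

1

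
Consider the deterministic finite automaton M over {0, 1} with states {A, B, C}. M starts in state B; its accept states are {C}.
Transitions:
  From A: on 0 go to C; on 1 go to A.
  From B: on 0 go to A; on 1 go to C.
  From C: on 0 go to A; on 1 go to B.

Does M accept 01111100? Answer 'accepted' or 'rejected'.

B --0--> A
A --1--> A
A --1--> A
A --1--> A
A --1--> A
A --1--> A
A --0--> C
C --0--> A
End in state A, which is not an accepting state.

rejected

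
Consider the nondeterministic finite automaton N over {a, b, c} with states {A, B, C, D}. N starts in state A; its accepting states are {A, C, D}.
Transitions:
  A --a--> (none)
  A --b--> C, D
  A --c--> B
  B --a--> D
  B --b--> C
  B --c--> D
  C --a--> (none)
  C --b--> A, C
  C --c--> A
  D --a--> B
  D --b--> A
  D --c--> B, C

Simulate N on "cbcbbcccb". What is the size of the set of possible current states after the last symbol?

Start: {A}
read c: {B}
read b: {C}
read c: {A}
read b: {C, D}
read b: {A, C}
read c: {A, B}
read c: {B, D}
read c: {B, C, D}
read b: {A, C}
Final reachable set {A, C} has 2 states.

2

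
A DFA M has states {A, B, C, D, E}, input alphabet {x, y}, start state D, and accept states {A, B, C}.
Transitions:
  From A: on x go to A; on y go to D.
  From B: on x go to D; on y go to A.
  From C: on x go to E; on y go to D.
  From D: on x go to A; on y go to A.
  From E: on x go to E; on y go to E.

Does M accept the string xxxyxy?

rejected

D --x--> A
A --x--> A
A --x--> A
A --y--> D
D --x--> A
A --y--> D
End in state D, which is not an accepting state.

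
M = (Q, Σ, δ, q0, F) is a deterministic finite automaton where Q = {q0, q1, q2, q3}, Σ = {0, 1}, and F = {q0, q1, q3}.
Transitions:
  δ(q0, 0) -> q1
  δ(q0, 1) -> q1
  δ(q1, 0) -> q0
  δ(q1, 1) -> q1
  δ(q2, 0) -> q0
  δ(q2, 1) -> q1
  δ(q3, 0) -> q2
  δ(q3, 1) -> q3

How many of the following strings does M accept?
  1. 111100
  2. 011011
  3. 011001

111100: accepted
011011: accepted
011001: accepted

3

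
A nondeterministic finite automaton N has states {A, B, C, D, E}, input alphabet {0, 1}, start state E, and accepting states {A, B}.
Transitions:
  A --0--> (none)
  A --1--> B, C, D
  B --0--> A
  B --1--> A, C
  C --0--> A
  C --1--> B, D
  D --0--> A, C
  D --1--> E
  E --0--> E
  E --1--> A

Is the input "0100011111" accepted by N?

rejected

Start: {E}
read 0: {E}
read 1: {A}
read 0: {}
The reachable set is empty and stays empty for the remaining 7 symbols.
Reachable ∩ accepting = {} — empty.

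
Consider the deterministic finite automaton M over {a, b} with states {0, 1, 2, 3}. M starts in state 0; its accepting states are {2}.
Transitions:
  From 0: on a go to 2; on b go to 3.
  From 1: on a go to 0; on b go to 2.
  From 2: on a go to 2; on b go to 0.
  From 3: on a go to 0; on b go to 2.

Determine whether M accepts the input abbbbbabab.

0 --a--> 2
2 --b--> 0
0 --b--> 3
3 --b--> 2
2 --b--> 0
0 --b--> 3
3 --a--> 0
0 --b--> 3
3 --a--> 0
0 --b--> 3
End in state 3, which is not an accepting state.

rejected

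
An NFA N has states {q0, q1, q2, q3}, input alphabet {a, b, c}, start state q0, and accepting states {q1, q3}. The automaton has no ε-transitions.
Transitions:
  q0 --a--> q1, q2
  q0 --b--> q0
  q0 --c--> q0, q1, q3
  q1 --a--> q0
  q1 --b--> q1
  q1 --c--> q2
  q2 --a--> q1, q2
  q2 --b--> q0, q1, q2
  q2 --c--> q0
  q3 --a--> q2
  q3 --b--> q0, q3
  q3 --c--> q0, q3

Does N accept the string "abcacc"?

accepted

Start: {q0}
read a: {q1, q2}
read b: {q0, q1, q2}
read c: {q0, q1, q2, q3}
read a: {q0, q1, q2}
read c: {q0, q1, q2, q3}
read c: {q0, q1, q2, q3}
Reachable ∩ accepting = {q1, q3} — nonempty.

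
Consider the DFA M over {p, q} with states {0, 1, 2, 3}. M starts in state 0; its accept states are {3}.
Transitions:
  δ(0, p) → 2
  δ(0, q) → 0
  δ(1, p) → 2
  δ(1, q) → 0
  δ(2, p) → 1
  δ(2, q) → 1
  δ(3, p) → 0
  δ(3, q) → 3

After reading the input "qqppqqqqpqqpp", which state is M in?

0 --q--> 0
0 --q--> 0
0 --p--> 2
2 --p--> 1
1 --q--> 0
0 --q--> 0
0 --q--> 0
0 --q--> 0
0 --p--> 2
2 --q--> 1
1 --q--> 0
0 --p--> 2
2 --p--> 1

1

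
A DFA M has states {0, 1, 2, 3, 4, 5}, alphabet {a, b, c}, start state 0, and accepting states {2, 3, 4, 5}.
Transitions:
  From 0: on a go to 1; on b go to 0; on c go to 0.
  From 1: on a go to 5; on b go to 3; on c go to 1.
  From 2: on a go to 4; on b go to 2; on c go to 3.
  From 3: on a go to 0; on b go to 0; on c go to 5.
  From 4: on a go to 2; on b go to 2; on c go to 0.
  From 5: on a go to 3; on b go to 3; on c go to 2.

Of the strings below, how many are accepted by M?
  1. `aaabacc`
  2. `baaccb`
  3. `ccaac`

`aaabacc`: rejected
`baaccb`: rejected
`ccaac`: accepted

1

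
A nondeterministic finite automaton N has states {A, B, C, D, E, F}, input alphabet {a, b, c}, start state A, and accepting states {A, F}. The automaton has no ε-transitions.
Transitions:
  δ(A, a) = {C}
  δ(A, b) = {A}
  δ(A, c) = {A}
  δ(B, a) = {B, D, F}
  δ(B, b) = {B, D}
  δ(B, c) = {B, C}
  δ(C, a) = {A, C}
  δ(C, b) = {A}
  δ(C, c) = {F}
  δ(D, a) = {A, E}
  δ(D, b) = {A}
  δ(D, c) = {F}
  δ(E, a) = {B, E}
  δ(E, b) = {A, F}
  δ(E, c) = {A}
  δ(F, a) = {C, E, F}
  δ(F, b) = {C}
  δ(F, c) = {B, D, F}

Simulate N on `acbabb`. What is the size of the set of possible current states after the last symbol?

Start: {A}
read a: {C}
read c: {F}
read b: {C}
read a: {A, C}
read b: {A}
read b: {A}
Final reachable set {A} has 1 state.

1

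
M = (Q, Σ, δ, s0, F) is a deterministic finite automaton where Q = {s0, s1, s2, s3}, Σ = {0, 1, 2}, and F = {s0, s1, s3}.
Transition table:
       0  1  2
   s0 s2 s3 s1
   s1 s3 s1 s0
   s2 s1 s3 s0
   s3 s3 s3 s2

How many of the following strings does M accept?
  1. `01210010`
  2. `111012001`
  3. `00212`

2

`01210010`: accepted
`111012001`: accepted
`00212`: rejected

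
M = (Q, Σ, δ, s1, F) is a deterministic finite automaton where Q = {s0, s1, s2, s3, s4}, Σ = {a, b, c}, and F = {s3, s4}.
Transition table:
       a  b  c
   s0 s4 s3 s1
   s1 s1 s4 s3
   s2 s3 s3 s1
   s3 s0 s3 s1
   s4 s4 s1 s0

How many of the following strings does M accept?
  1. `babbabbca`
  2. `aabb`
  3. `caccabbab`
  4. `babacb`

3

`babbabbca`: accepted
`aabb`: rejected
`caccabbab`: accepted
`babacb`: accepted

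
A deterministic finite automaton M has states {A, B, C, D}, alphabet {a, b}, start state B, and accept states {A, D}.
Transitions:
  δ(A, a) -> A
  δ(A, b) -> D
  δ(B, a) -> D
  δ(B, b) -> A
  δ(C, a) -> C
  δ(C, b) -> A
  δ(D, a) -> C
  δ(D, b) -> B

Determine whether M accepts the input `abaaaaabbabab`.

accepted

B --a--> D
D --b--> B
B --a--> D
D --a--> C
C --a--> C
C --a--> C
C --a--> C
C --b--> A
A --b--> D
D --a--> C
C --b--> A
A --a--> A
A --b--> D
End in state D, which is an accepting state.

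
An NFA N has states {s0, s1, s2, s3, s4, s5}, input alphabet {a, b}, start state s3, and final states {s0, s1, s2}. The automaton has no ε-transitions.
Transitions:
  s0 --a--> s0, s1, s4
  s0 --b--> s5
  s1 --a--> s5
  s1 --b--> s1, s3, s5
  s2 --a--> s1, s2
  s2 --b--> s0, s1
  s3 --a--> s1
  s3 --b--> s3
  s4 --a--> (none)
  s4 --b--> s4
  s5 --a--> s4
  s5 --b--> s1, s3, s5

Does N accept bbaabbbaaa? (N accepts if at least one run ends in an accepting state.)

Start: {s3}
read b: {s3}
read b: {s3}
read a: {s1}
read a: {s5}
read b: {s1, s3, s5}
read b: {s1, s3, s5}
read b: {s1, s3, s5}
read a: {s1, s4, s5}
read a: {s4, s5}
read a: {s4}
Reachable ∩ accepting = {} — empty.

rejected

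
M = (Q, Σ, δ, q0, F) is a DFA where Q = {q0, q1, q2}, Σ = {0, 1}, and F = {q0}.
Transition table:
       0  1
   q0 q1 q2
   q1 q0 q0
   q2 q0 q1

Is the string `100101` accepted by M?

q0 --1--> q2
q2 --0--> q0
q0 --0--> q1
q1 --1--> q0
q0 --0--> q1
q1 --1--> q0
End in state q0, which is an accepting state.

accepted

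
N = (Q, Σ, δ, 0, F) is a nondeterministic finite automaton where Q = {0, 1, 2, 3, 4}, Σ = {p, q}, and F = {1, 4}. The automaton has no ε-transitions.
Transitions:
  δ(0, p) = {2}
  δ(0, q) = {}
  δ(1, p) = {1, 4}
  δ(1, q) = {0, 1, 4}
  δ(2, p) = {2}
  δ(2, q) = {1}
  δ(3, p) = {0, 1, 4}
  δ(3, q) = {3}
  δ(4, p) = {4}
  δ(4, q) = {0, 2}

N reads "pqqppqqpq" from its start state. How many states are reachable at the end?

4

Start: {0}
read p: {2}
read q: {1}
read q: {0, 1, 4}
read p: {1, 2, 4}
read p: {1, 2, 4}
read q: {0, 1, 2, 4}
read q: {0, 1, 2, 4}
read p: {1, 2, 4}
read q: {0, 1, 2, 4}
Final reachable set {0, 1, 2, 4} has 4 states.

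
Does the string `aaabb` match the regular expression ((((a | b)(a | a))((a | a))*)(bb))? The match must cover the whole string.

Split as aaa·bb: (((a|b)(a|a))((a|a))*) matches aaa and (bb) matches bb.

yes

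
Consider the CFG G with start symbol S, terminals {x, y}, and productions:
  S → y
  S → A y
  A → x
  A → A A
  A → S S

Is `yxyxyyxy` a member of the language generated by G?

yes

S ⇒ Ay ⇒ AAy ⇒ SSAy ⇒ ySAy ⇒ yAyAy ⇒ yxyAy ⇒ yxyAAy ⇒ yxySSAy ⇒ yxyAySAy ⇒ yxyxySAy ⇒ yxyxyyAy ⇒ yxyxyyxy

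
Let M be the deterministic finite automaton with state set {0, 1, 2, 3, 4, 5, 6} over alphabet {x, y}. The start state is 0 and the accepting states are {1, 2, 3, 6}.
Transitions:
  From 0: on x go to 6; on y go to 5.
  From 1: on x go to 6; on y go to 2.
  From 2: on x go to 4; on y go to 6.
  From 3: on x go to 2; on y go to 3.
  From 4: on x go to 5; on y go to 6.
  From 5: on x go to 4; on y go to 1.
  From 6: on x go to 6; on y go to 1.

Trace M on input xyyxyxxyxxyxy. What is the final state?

1

0 --x--> 6
6 --y--> 1
1 --y--> 2
2 --x--> 4
4 --y--> 6
6 --x--> 6
6 --x--> 6
6 --y--> 1
1 --x--> 6
6 --x--> 6
6 --y--> 1
1 --x--> 6
6 --y--> 1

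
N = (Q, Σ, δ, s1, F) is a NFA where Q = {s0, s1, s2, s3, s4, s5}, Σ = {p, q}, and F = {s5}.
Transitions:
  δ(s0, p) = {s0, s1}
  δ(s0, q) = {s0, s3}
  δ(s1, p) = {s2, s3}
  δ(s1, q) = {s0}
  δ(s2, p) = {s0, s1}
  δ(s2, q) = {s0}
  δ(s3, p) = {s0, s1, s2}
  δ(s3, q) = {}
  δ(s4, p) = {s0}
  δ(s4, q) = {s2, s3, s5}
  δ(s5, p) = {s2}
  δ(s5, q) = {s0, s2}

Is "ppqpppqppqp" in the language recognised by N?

rejected

Start: {s1}
read p: {s2, s3}
read p: {s0, s1, s2}
read q: {s0, s3}
read p: {s0, s1, s2}
read p: {s0, s1, s2, s3}
read p: {s0, s1, s2, s3}
read q: {s0, s3}
read p: {s0, s1, s2}
read p: {s0, s1, s2, s3}
read q: {s0, s3}
read p: {s0, s1, s2}
Reachable ∩ accepting = {} — empty.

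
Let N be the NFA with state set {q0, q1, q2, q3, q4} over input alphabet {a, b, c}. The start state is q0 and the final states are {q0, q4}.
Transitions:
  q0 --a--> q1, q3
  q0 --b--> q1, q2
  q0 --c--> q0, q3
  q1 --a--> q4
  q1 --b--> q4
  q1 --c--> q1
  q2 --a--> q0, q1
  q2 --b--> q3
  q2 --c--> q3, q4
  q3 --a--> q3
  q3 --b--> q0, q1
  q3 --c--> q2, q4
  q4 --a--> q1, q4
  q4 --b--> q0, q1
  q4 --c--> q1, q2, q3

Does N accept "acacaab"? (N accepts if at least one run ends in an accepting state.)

accepted

Start: {q0}
read a: {q1, q3}
read c: {q1, q2, q4}
read a: {q0, q1, q4}
read c: {q0, q1, q2, q3}
read a: {q0, q1, q3, q4}
read a: {q1, q3, q4}
read b: {q0, q1, q4}
Reachable ∩ accepting = {q0, q4} — nonempty.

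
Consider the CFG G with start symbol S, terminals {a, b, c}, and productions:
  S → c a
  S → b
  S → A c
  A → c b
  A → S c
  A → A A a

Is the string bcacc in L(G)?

no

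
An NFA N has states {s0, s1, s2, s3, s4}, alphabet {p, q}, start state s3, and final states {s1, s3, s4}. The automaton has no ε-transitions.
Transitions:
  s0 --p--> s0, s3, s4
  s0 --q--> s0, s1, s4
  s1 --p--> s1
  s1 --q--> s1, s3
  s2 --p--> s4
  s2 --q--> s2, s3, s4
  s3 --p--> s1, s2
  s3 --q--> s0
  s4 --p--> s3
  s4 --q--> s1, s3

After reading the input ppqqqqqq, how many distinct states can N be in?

4

Start: {s3}
read p: {s1, s2}
read p: {s1, s4}
read q: {s1, s3}
read q: {s0, s1, s3}
read q: {s0, s1, s3, s4}
read q: {s0, s1, s3, s4}
read q: {s0, s1, s3, s4}
read q: {s0, s1, s3, s4}
Final reachable set {s0, s1, s3, s4} has 4 states.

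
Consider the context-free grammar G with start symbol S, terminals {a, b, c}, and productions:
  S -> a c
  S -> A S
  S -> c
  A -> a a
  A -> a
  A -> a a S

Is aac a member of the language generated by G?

S ⇒ AS ⇒ aS ⇒ aac

yes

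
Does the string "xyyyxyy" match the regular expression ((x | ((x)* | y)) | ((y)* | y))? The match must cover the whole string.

no

Neither (x|((x)*|y)) nor ((y)*|y) matches xyyyxyy.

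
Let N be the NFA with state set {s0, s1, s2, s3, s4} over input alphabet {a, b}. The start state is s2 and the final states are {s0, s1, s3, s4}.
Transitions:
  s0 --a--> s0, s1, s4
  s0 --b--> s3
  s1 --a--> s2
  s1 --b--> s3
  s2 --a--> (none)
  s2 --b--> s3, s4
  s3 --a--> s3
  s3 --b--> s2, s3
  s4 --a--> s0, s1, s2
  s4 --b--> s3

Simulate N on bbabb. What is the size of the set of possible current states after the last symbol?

Start: {s2}
read b: {s3, s4}
read b: {s2, s3}
read a: {s3}
read b: {s2, s3}
read b: {s2, s3, s4}
Final reachable set {s2, s3, s4} has 3 states.

3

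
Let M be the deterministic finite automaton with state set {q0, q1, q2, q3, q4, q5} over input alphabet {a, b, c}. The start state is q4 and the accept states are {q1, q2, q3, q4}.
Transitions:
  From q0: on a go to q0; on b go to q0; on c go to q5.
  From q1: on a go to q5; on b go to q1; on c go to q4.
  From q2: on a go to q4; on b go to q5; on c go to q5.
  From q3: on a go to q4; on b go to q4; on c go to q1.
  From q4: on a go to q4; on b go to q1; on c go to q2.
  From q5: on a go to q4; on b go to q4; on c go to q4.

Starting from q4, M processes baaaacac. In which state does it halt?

q2

q4 --b--> q1
q1 --a--> q5
q5 --a--> q4
q4 --a--> q4
q4 --a--> q4
q4 --c--> q2
q2 --a--> q4
q4 --c--> q2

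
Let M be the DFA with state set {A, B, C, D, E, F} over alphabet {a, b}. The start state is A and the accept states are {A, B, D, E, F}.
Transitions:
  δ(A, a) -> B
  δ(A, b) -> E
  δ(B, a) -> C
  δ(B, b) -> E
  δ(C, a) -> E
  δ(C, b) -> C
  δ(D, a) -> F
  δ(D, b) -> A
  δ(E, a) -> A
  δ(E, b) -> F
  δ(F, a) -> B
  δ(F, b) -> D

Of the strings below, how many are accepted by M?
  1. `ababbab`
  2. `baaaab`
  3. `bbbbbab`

3

`ababbab`: accepted
`baaaab`: accepted
`bbbbbab`: accepted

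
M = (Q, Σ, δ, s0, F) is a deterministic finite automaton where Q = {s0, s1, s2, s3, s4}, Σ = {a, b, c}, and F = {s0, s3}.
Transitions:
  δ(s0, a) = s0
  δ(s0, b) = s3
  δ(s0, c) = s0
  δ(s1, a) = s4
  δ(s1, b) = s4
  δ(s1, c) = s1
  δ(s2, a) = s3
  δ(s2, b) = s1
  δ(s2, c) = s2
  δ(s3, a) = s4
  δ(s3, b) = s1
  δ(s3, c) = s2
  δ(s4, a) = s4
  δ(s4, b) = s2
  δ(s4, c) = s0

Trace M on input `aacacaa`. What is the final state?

s0 --a--> s0
s0 --a--> s0
s0 --c--> s0
s0 --a--> s0
s0 --c--> s0
s0 --a--> s0
s0 --a--> s0

s0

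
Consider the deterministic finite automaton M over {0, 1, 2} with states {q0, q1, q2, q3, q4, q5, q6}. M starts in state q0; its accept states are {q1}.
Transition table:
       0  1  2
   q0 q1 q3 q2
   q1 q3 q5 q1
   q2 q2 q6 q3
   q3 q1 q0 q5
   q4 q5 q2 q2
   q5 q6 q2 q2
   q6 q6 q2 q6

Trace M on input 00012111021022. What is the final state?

q5

q0 --0--> q1
q1 --0--> q3
q3 --0--> q1
q1 --1--> q5
q5 --2--> q2
q2 --1--> q6
q6 --1--> q2
q2 --1--> q6
q6 --0--> q6
q6 --2--> q6
q6 --1--> q2
q2 --0--> q2
q2 --2--> q3
q3 --2--> q5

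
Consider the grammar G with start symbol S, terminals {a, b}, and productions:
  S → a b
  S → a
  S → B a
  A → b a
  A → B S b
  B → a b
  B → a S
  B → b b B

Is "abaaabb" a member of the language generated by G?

no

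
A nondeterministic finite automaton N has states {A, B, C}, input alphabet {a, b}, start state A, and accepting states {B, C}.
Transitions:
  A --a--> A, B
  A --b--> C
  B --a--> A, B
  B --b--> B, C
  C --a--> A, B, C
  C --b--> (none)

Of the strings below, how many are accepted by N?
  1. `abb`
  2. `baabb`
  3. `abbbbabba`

3

`abb`: accepted
`baabb`: accepted
`abbbbabba`: accepted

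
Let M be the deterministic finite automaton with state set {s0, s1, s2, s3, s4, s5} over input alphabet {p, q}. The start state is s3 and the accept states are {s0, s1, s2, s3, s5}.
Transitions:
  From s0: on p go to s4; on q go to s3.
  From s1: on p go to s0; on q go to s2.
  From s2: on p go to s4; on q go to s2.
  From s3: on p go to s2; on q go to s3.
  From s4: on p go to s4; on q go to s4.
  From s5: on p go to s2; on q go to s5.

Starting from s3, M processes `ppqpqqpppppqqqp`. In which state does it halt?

s3 --p--> s2
s2 --p--> s4
s4 --q--> s4
s4 --p--> s4
s4 --q--> s4
s4 --q--> s4
s4 --p--> s4
s4 --p--> s4
s4 --p--> s4
s4 --p--> s4
s4 --p--> s4
s4 --q--> s4
s4 --q--> s4
s4 --q--> s4
s4 --p--> s4

s4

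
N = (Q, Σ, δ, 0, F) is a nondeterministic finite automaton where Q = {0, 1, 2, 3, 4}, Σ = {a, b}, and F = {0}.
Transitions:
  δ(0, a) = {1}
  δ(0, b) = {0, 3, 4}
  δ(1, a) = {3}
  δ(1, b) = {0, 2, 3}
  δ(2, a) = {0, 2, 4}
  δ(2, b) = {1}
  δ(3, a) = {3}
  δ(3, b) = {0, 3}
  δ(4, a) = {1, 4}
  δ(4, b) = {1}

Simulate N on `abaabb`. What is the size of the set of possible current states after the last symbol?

Start: {0}
read a: {1}
read b: {0, 2, 3}
read a: {0, 1, 2, 3, 4}
read a: {0, 1, 2, 3, 4}
read b: {0, 1, 2, 3, 4}
read b: {0, 1, 2, 3, 4}
Final reachable set {0, 1, 2, 3, 4} has 5 states.

5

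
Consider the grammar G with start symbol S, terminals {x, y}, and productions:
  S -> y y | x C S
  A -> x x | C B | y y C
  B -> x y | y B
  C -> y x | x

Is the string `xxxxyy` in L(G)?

S ⇒ xCS ⇒ xxS ⇒ xxxCS ⇒ xxxxS ⇒ xxxxyy

yes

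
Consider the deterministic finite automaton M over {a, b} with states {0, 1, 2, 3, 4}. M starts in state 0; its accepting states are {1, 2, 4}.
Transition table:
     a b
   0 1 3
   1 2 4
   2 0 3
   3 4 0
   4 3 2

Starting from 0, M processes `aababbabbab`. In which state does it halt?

2

0 --a--> 1
1 --a--> 2
2 --b--> 3
3 --a--> 4
4 --b--> 2
2 --b--> 3
3 --a--> 4
4 --b--> 2
2 --b--> 3
3 --a--> 4
4 --b--> 2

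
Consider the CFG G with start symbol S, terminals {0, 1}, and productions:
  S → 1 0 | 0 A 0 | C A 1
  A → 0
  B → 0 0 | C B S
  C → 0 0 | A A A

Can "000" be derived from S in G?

S ⇒ 0A0 ⇒ 000

yes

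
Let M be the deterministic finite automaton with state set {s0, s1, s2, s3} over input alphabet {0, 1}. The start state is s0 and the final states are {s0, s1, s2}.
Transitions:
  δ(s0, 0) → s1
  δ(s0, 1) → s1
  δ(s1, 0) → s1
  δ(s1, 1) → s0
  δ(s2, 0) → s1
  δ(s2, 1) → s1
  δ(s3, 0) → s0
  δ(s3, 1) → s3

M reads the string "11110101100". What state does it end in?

s1

s0 --1--> s1
s1 --1--> s0
s0 --1--> s1
s1 --1--> s0
s0 --0--> s1
s1 --1--> s0
s0 --0--> s1
s1 --1--> s0
s0 --1--> s1
s1 --0--> s1
s1 --0--> s1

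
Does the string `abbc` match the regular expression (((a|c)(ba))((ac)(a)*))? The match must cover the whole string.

no

No split of abbc into u·v has ((a|c)(ba)) matching u and ((ac)(a)*) matching v.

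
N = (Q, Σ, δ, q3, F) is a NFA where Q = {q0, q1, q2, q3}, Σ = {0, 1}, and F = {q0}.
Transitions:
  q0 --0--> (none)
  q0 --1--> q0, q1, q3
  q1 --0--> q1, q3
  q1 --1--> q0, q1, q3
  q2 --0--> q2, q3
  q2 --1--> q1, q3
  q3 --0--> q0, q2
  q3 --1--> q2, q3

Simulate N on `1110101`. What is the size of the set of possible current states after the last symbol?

4

Start: {q3}
read 1: {q2, q3}
read 1: {q1, q2, q3}
read 1: {q0, q1, q2, q3}
read 0: {q0, q1, q2, q3}
read 1: {q0, q1, q2, q3}
read 0: {q0, q1, q2, q3}
read 1: {q0, q1, q2, q3}
Final reachable set {q0, q1, q2, q3} has 4 states.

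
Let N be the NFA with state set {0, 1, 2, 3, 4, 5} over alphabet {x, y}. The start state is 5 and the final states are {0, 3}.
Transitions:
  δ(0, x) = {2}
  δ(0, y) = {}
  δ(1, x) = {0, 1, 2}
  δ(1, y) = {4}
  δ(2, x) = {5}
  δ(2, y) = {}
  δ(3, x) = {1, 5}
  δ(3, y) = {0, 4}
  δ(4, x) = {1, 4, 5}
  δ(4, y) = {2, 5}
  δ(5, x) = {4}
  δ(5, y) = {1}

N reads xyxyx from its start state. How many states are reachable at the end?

Start: {5}
read x: {4}
read y: {2, 5}
read x: {4, 5}
read y: {1, 2, 5}
read x: {0, 1, 2, 4, 5}
Final reachable set {0, 1, 2, 4, 5} has 5 states.

5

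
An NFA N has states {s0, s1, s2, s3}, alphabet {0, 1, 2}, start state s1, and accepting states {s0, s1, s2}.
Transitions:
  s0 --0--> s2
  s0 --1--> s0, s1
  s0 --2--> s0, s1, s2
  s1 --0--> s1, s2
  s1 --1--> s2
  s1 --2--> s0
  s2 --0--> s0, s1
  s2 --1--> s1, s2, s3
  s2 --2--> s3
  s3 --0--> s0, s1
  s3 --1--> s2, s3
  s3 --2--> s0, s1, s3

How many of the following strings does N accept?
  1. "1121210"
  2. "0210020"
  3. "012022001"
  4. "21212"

"1121210": accepted
"0210020": accepted
"012022001": accepted
"21212": accepted

4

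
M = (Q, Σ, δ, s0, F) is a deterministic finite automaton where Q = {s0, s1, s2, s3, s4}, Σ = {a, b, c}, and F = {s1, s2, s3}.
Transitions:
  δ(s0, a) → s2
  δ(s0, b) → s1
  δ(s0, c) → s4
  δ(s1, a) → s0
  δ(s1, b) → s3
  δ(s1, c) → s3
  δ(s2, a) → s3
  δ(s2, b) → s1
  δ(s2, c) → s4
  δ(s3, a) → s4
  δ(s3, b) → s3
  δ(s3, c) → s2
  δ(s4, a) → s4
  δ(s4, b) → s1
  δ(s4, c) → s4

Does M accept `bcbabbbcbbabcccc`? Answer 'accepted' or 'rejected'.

rejected

s0 --b--> s1
s1 --c--> s3
s3 --b--> s3
s3 --a--> s4
s4 --b--> s1
s1 --b--> s3
s3 --b--> s3
s3 --c--> s2
s2 --b--> s1
s1 --b--> s3
s3 --a--> s4
s4 --b--> s1
s1 --c--> s3
s3 --c--> s2
s2 --c--> s4
s4 --c--> s4
End in state s4, which is not an accepting state.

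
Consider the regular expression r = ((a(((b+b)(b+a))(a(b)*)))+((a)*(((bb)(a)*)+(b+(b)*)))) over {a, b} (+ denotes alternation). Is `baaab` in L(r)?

Neither (a(((b+b)(b+a))(a(b)*))) nor ((a)*(((bb)(a)*)+(b+(b)*))) matches baaab.

no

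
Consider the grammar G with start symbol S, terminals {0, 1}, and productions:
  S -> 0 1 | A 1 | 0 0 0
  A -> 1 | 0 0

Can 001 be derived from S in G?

S ⇒ A1 ⇒ 001

yes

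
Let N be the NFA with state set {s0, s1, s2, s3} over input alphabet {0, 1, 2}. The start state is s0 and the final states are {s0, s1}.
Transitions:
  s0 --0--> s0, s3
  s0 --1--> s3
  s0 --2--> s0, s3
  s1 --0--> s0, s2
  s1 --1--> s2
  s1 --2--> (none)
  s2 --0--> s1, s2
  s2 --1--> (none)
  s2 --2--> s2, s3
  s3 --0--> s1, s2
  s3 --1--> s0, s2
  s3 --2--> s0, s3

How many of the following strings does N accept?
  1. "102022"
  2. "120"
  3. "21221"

"102022": accepted
"120": accepted
"21221": accepted

3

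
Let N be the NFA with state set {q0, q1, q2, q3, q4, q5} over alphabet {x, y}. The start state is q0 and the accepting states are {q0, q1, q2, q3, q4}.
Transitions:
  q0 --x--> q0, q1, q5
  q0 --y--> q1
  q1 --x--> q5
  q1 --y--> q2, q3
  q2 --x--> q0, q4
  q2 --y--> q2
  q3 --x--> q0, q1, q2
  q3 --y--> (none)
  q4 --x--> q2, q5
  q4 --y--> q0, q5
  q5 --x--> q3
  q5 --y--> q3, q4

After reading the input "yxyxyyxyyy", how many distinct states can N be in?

Start: {q0}
read y: {q1}
read x: {q5}
read y: {q3, q4}
read x: {q0, q1, q2, q5}
read y: {q1, q2, q3, q4}
read y: {q0, q2, q3, q5}
read x: {q0, q1, q2, q3, q4, q5}
read y: {q0, q1, q2, q3, q4, q5}
read y: {q0, q1, q2, q3, q4, q5}
read y: {q0, q1, q2, q3, q4, q5}
Final reachable set {q0, q1, q2, q3, q4, q5} has 6 states.

6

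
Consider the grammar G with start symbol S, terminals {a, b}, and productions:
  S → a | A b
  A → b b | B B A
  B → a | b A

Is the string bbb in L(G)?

S ⇒ Ab ⇒ bbb

yes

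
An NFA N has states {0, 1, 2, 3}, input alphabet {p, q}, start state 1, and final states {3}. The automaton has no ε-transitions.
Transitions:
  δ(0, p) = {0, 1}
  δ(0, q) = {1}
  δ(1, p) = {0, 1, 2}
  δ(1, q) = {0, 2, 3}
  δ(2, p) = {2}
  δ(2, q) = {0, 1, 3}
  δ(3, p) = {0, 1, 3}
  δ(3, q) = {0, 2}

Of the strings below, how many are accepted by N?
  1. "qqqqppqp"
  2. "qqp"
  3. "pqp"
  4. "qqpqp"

4

"qqqqppqp": accepted
"qqp": accepted
"pqp": accepted
"qqpqp": accepted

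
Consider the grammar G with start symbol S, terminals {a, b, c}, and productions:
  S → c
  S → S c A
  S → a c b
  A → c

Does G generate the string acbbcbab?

no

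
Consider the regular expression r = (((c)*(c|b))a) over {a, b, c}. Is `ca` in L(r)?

Split as c·a: ((c)*(c|b)) matches c and a matches a.

yes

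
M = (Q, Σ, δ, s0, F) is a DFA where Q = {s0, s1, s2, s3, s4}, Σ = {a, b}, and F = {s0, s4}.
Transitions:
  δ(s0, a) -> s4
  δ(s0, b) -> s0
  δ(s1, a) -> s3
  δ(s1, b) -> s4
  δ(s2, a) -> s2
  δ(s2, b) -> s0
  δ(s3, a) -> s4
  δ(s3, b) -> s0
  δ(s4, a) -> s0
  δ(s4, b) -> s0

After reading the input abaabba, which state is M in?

s4

s0 --a--> s4
s4 --b--> s0
s0 --a--> s4
s4 --a--> s0
s0 --b--> s0
s0 --b--> s0
s0 --a--> s4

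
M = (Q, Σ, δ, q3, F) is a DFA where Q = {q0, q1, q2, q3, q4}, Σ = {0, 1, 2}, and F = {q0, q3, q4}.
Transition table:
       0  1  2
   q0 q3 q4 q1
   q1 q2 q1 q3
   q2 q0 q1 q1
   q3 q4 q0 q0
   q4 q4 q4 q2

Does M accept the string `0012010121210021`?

rejected

q3 --0--> q4
q4 --0--> q4
q4 --1--> q4
q4 --2--> q2
q2 --0--> q0
q0 --1--> q4
q4 --0--> q4
q4 --1--> q4
q4 --2--> q2
q2 --1--> q1
q1 --2--> q3
q3 --1--> q0
q0 --0--> q3
q3 --0--> q4
q4 --2--> q2
q2 --1--> q1
End in state q1, which is not an accepting state.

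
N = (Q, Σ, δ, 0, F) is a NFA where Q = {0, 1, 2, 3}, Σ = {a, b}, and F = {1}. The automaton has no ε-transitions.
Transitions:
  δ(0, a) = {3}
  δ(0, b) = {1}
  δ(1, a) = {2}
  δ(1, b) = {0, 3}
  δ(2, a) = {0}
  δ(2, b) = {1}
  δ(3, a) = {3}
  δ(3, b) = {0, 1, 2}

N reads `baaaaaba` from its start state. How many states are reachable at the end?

Start: {0}
read b: {1}
read a: {2}
read a: {0}
read a: {3}
read a: {3}
read a: {3}
read b: {0, 1, 2}
read a: {0, 2, 3}
Final reachable set {0, 2, 3} has 3 states.

3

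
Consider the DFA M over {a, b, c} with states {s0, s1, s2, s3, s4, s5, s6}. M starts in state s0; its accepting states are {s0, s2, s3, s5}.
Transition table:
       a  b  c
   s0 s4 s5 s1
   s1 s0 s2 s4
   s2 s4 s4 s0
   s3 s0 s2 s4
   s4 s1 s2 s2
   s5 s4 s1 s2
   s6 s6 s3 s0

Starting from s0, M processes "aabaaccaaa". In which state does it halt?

s0

s0 --a--> s4
s4 --a--> s1
s1 --b--> s2
s2 --a--> s4
s4 --a--> s1
s1 --c--> s4
s4 --c--> s2
s2 --a--> s4
s4 --a--> s1
s1 --a--> s0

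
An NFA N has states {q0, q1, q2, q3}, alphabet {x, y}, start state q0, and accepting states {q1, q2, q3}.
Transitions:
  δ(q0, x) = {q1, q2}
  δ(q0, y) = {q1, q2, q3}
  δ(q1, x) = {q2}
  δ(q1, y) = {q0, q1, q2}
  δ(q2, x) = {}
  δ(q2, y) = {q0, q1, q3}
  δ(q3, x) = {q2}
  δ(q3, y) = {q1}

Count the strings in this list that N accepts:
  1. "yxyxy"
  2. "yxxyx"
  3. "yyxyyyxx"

2

"yxyxy": accepted
"yxxyx": rejected
"yyxyyyxx": accepted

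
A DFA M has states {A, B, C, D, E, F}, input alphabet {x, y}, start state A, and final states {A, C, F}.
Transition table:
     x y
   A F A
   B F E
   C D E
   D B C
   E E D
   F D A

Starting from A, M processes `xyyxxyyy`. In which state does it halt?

D

A --x--> F
F --y--> A
A --y--> A
A --x--> F
F --x--> D
D --y--> C
C --y--> E
E --y--> D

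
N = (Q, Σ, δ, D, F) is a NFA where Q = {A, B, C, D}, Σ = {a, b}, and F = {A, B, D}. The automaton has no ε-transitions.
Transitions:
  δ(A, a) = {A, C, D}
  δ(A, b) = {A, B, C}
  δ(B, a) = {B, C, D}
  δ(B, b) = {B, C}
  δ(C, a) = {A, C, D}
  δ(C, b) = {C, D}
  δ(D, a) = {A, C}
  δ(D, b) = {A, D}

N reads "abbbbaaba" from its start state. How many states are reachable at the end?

Start: {D}
read a: {A, C}
read b: {A, B, C, D}
read b: {A, B, C, D}
read b: {A, B, C, D}
read b: {A, B, C, D}
read a: {A, B, C, D}
read a: {A, B, C, D}
read b: {A, B, C, D}
read a: {A, B, C, D}
Final reachable set {A, B, C, D} has 4 states.

4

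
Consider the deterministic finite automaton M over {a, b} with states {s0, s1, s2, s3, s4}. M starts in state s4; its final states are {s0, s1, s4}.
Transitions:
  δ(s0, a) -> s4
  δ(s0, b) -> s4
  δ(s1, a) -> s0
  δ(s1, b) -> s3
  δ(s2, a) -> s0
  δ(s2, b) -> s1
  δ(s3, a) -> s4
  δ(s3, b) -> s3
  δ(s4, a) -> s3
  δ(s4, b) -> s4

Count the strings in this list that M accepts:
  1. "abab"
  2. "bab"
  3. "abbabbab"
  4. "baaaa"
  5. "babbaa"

"abab": accepted
"bab": rejected
"abbabbab": rejected
"baaaa": accepted
"babbaa": rejected

2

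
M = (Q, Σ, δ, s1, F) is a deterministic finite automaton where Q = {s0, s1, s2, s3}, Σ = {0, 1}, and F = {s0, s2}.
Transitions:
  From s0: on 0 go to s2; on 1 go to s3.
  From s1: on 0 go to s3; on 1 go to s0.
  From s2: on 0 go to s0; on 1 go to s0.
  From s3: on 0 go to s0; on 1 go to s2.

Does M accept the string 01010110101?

s1 --0--> s3
s3 --1--> s2
s2 --0--> s0
s0 --1--> s3
s3 --0--> s0
s0 --1--> s3
s3 --1--> s2
s2 --0--> s0
s0 --1--> s3
s3 --0--> s0
s0 --1--> s3
End in state s3, which is not an accepting state.

rejected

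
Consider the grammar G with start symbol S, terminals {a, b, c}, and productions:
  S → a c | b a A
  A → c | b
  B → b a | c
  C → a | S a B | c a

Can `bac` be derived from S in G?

yes

S ⇒ baA ⇒ bac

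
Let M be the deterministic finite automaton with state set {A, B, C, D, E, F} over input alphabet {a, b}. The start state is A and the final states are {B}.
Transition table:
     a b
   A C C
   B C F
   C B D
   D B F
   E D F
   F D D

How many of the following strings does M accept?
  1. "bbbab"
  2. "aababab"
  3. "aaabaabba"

0

"bbbab": rejected
"aababab": rejected
"aaabaabba": rejected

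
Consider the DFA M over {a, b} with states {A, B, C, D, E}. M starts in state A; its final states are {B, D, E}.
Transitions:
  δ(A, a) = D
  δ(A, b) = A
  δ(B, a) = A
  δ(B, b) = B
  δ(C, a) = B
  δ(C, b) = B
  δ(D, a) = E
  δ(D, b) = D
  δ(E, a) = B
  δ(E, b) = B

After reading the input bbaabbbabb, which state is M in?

A --b--> A
A --b--> A
A --a--> D
D --a--> E
E --b--> B
B --b--> B
B --b--> B
B --a--> A
A --b--> A
A --b--> A

A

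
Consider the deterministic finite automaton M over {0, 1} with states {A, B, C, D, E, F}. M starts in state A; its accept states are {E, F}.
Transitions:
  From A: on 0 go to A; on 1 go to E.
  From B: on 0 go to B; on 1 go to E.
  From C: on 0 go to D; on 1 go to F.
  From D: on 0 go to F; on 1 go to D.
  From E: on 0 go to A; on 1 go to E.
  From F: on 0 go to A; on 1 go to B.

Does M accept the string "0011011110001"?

accepted

A --0--> A
A --0--> A
A --1--> E
E --1--> E
E --0--> A
A --1--> E
E --1--> E
E --1--> E
E --1--> E
E --0--> A
A --0--> A
A --0--> A
A --1--> E
End in state E, which is an accepting state.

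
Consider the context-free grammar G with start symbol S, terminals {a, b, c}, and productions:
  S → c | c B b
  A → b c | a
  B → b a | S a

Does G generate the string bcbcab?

no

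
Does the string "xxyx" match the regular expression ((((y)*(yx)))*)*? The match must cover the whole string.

no

xxyx cannot be split into zero or more pieces each matching (((y)*(yx)))*.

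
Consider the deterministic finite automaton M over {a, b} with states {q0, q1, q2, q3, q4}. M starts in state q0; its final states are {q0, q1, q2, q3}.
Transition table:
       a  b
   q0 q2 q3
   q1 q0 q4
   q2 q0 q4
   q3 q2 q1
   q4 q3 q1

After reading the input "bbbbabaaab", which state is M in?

q4

q0 --b--> q3
q3 --b--> q1
q1 --b--> q4
q4 --b--> q1
q1 --a--> q0
q0 --b--> q3
q3 --a--> q2
q2 --a--> q0
q0 --a--> q2
q2 --b--> q4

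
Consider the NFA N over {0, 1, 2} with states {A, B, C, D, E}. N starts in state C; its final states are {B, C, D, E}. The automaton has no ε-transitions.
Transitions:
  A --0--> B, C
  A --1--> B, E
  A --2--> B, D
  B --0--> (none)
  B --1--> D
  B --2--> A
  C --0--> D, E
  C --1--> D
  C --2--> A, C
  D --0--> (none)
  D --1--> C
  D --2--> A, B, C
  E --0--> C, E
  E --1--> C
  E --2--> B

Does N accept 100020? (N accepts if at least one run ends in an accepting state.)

rejected

Start: {C}
read 1: {D}
read 0: {}
The reachable set is empty and stays empty for the remaining 4 symbols.
Reachable ∩ accepting = {} — empty.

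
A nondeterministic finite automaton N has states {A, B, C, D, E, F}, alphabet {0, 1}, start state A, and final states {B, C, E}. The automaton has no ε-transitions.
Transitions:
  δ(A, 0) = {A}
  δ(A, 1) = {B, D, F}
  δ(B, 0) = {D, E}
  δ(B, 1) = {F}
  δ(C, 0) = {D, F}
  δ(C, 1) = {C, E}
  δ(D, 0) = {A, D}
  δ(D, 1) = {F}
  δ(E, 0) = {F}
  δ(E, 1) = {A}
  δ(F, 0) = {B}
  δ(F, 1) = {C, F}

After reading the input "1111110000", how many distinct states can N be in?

Start: {A}
read 1: {B, D, F}
read 1: {C, F}
read 1: {C, E, F}
read 1: {A, C, E, F}
read 1: {A, B, C, D, E, F}
read 1: {A, B, C, D, E, F}
read 0: {A, B, D, E, F}
read 0: {A, B, D, E, F}
read 0: {A, B, D, E, F}
read 0: {A, B, D, E, F}
Final reachable set {A, B, D, E, F} has 5 states.

5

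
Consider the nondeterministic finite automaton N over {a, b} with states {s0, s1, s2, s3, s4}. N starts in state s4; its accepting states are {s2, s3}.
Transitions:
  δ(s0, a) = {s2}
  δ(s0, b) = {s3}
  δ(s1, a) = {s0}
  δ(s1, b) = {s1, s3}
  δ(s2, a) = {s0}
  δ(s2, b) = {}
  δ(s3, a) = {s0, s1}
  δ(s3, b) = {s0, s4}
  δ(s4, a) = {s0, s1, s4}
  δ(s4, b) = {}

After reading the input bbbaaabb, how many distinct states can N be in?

0

Start: {s4}
read b: {}
The reachable set is empty and stays empty for the remaining 7 symbols.
Final reachable set {} has 0 states.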